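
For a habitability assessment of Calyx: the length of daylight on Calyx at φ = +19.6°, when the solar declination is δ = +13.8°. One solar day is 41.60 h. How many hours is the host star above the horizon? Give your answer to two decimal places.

21.96 h

cos H₀ = −tan φ · tan δ = −tan(+19.6°) × tan(+13.800°) = -0.0875, so H₀ = 1.6584 rad = 95.02°.
Daylight = 2H₀/(2π) × 41.60 h = (1.6584/π) × 41.60 = 21.96 h.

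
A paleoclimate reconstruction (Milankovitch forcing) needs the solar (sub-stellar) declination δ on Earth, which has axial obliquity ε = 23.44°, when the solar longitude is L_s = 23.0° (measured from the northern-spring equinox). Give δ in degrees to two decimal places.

δ = +8.94°

sin δ = sin ε · sin L_s = sin 23.44° × sin 23.0° = 0.155428.
δ = arcsin(0.155428) = +8.94°.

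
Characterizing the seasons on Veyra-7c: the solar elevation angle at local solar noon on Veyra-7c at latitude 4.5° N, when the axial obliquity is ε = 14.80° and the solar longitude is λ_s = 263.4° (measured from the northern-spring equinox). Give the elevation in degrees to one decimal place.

Solar declination: sin δ = sin ε · sin λ_s = sin 14.80° × sin 263.4° = -0.25375, so δ = -14.700°.
At local noon the hour angle is zero, so the zenith angle equals |φ − δ| = |+4.5° − (-14.700°)| = 19.200°.
Elevation = 90° − 19.200° = 70.8°.

70.8°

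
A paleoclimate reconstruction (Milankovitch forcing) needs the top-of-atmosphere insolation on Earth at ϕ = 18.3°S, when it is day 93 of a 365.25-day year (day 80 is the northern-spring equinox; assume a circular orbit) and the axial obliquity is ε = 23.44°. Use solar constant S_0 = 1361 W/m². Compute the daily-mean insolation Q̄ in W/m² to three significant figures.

Q̄ ≈ 391 W/m²

Solar longitude: L_s = 360° × (93 − 80)/365.25 = 12.813°.
sin δ = sin 23.44° × sin 12.813° = 0.08822, so δ = +5.061°.
cos h₀ = −tan(-18.3°) tan(+5.061°) = 0.0293, h₀ = 1.5415 rad.
Bracket: h₀ sin ϕ sin δ + cos ϕ cos δ sin h₀ = 1.5415×-0.31399×0.08822 + 0.94943×0.99610×0.99957 = -0.042700 + 0.945321 = 0.902621.
Q̄ = (S_0/π) × [bracket] = (1361/π) × 0.902621 = 391.0 W/m².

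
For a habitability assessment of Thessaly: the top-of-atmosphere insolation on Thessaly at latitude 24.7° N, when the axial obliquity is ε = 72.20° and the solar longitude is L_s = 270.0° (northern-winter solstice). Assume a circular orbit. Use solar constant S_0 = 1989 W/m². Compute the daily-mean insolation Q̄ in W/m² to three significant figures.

Solar declination: sin δ = sin ε · sin L_s = sin 72.20° × sin 270.0° = -0.95213, so δ = -72.200°.
cos h₀ = −tan(+24.7°) tan(-72.200°) = 1.4326 ≥ 1 ⇒ polar night, h₀ = 0 and Q̄ = 0.

Q̄ ≈ 0.00 W/m²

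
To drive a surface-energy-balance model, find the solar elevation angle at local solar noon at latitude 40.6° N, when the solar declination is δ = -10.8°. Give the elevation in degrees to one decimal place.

38.6°

At local noon the hour angle is zero, so the zenith angle equals |φ − δ| = |+40.6° − (-10.800°)| = 51.400°.
Elevation = 90° − 51.400° = 38.6°.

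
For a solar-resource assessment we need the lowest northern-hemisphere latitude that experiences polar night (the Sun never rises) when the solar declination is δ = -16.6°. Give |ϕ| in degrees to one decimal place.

|ϕ| = 73.4°

Polar night requires cos h₀ = −tan ϕ tan δ ≥ 1, i.e. tan ϕ tan δ ≤ −1.
The boundary is |tan ϕ| · |tan δ| = 1, so |ϕ| = 90° − |δ| = 90° − 16.6° = 73.4° in the northern hemisphere.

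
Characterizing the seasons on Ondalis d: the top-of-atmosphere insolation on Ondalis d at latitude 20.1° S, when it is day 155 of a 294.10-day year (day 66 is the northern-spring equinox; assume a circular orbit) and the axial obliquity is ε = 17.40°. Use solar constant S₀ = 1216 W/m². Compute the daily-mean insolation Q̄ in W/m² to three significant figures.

Solar longitude: λ_s = 360° × (155 − 66)/294.10 = 108.943°.
sin δ = sin 17.40° × sin 108.943° = 0.28285, so δ = +16.430°.
cos H₀ = −tan(-20.1°) tan(+16.430°) = 0.1079, H₀ = 1.4627 rad.
Bracket: H₀ sin φ sin δ + cos φ cos δ sin H₀ = 1.4627×-0.34366×0.28285 + 0.93909×0.95917×0.99416 = -0.142181 + 0.895487 = 0.753306.
Q̄ = (S₀/π) × [bracket] = (1216/π) × 0.753306 = 291.6 W/m².

Q̄ ≈ 292 W/m²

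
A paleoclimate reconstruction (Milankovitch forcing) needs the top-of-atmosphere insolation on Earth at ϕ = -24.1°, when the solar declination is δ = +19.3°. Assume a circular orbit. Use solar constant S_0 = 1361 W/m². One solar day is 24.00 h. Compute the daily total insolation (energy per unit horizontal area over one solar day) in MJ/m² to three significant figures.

cos h₀ = −tan(-24.1°) tan(+19.300°) = 0.1566, h₀ = 1.4135 rad.
Bracket: h₀ sin ϕ sin δ + cos ϕ cos δ sin h₀ = 1.4135×-0.40833×0.33051 + 0.91283×0.94380×0.98765 = -0.190762 + 0.850889 = 0.660127.
Q̄ = (S_0/π) × [bracket] = (1361/π) × 0.660127 = 285.98 W/m².
Daily total = Q̄ × 24.00 h × 3600 s/h = 285.98 × 24.00 × 3600 / 10⁶ = 24.71 MJ/m².

24.7 MJ/m²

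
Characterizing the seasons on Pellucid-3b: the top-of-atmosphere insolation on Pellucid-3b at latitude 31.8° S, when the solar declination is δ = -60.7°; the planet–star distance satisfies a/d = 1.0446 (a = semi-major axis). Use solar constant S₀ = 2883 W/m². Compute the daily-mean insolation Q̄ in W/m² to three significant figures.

cos H₀ = −tan(-31.8°) tan(-60.700°) = -1.1049 ≤ −1 ⇒ polar day, H₀ = π.
Bracket: H₀ sin φ sin δ + cos φ cos δ sin H₀ = 3.1416×-0.52696×-0.87207 + 0.84989×0.48938×0.00000 = 1.443710 + 0.000000 = 1.443710.
Inverse-square distance factor (a/d)² = 1.0446² = 1.091189.
Q̄ = (S₀/π) × 1.091189 × [bracket] = (2883/π) × 1.091189 × 1.443710 = 1446 W/m².

Q̄ ≈ 1.45e+03 W/m²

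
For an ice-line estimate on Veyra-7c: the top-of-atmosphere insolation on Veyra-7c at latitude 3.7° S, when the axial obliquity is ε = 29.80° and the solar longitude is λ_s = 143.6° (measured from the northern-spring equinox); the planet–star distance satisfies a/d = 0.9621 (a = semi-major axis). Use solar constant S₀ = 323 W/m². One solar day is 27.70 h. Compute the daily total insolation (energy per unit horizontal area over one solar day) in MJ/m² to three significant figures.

Solar declination: sin δ = sin ε · sin λ_s = sin 29.80° × sin 143.6° = 0.29491, so δ = +17.152°.
cos H₀ = −tan(-3.7°) tan(+17.152°) = 0.0200, H₀ = 1.5508 rad.
Bracket: H₀ sin φ sin δ + cos φ cos δ sin H₀ = 1.5508×-0.06453×0.29491 + 0.99792×0.95552×0.99980 = -0.029513 + 0.953342 = 0.923829.
Inverse-square distance factor (a/d)² = 0.9621² = 0.925636.
Q̄ = (S₀/π) × 0.925636 × [bracket] = (323/π) × 0.925636 × 0.923829 = 87.919 W/m².
Daily total = Q̄ × 27.70 h × 3600 s/h = 87.919 × 27.70 × 3600 / 10⁶ = 8.767 MJ/m².

8.77 MJ/m²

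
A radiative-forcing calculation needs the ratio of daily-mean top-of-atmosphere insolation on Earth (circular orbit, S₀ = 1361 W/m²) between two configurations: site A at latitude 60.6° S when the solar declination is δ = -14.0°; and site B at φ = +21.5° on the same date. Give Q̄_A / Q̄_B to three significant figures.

Q̄_A / Q̄_B ≈ 1.11

— Configuration A (φ=-60.6°):
cos H₀ = −tan(-60.6°) tan(-14.000°) = -0.4425, H₀ = 2.0292 rad.
Bracket: H₀ sin φ sin δ + cos φ cos δ sin H₀ = 2.0292×-0.87121×-0.24192 + 0.49090×0.97030×0.89678 = 0.427681 + 0.427154 = 0.854835.
Q̄ = (S₀/π) × [bracket] = (1361/π) × 0.854835 = 370.33 W/m².
— Configuration B (φ=+21.5°):
cos H₀ = −tan(+21.5°) tan(-14.000°) = 0.0982, H₀ = 1.4724 rad.
Bracket: H₀ sin φ sin δ + cos φ cos δ sin H₀ = 1.4724×0.36650×-0.24192 + 0.93042×0.97030×0.99517 = -0.130548 + 0.898426 = 0.767878.
Q̄ = (S₀/π) × [bracket] = (1361/π) × 0.767878 = 332.66 W/m².
Ratio Q̄_A / Q̄_B = 370.33 / 332.66 = 1.113.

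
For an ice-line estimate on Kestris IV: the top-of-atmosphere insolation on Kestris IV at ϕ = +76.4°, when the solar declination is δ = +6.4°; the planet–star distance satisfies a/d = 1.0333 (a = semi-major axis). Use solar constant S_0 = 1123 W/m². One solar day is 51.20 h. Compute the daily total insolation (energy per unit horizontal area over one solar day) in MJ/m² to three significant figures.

cos h₀ = −tan(+76.4°) tan(+6.400°) = -0.4636, h₀ = 2.0529 rad.
Bracket: h₀ sin ϕ sin δ + cos ϕ cos δ sin h₀ = 2.0529×0.97196×0.11147 + 0.23514×0.99377×0.88602 = 0.222420 + 0.207041 = 0.429461.
Inverse-square distance factor (a/d)² = 1.0333² = 1.067709.
Q̄ = (S_0/π) × 1.067709 × [bracket] = (1123/π) × 1.067709 × 0.429461 = 163.91 W/m².
Daily total = Q̄ × 51.20 h × 3600 s/h = 163.91 × 51.20 × 3600 / 10⁶ = 30.21 MJ/m².

30.2 MJ/m²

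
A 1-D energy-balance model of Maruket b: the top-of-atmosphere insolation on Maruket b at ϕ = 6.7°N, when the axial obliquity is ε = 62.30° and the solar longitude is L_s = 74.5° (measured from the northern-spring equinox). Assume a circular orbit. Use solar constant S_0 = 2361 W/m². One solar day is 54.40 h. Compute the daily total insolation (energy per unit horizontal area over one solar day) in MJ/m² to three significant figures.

Solar declination: sin δ = sin ε · sin L_s = sin 62.30° × sin 74.5° = 0.85319, so δ = +58.561°.
cos h₀ = −tan(+6.7°) tan(+58.561°) = -0.1922, h₀ = 1.7642 rad.
Bracket: h₀ sin ϕ sin δ + cos ϕ cos δ sin h₀ = 1.7642×0.11667×0.85319 + 0.99317×0.52160×0.98136 = 0.175611 + 0.508381 = 0.683992.
Q̄ = (S_0/π) × [bracket] = (2361/π) × 0.683992 = 514.04 W/m².
Daily total = Q̄ × 54.40 h × 3600 s/h = 514.04 × 54.40 × 3600 / 10⁶ = 100.7 MJ/m².

101 MJ/m²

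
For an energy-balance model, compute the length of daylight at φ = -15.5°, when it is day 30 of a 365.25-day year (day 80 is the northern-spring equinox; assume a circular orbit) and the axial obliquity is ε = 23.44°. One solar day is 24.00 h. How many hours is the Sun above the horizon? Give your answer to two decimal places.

12.67 h

Solar longitude: λ_s = 360° × (30 − 80)/365.25 = -49.281°, i.e. -49.281° + 360° = 310.719°.
sin δ = sin 23.44° × sin 310.719° = -0.30149, so δ = -17.547°.
cos H₀ = −tan φ · tan δ = −tan(-15.5°) × tan(-17.547°) = -0.0877, so H₀ = 1.6586 rad = 95.03°.
Daylight = 2H₀/(2π) × 24.00 h = (1.6586/π) × 24.00 = 12.67 h.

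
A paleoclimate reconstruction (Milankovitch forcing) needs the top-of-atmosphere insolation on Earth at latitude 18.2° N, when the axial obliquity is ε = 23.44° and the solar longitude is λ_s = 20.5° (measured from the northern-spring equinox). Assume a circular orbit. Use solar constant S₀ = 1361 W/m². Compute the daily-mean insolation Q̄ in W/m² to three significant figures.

Solar declination: sin δ = sin ε · sin λ_s = sin 23.44° × sin 20.5° = 0.13931, so δ = +8.008°.
cos H₀ = −tan(+18.2°) tan(+8.008°) = -0.0463, H₀ = 1.6171 rad.
Bracket: H₀ sin φ sin δ + cos φ cos δ sin H₀ = 1.6171×0.31233×0.13931 + 0.94997×0.99025×0.99893 = 0.070361 + 0.939701 = 1.010062.
Q̄ = (S₀/π) × [bracket] = (1361/π) × 1.010062 = 437.6 W/m².

Q̄ ≈ 438 W/m²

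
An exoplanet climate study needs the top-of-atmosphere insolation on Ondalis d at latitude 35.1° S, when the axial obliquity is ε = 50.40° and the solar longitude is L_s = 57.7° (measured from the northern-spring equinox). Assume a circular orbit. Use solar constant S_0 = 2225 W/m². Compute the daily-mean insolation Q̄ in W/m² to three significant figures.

Q̄ ≈ 106 W/m²

Solar declination: sin δ = sin ε · sin L_s = sin 50.40° × sin 57.7° = 0.65129, so δ = +40.639°.
cos h₀ = −tan(-35.1°) tan(+40.639°) = 0.6032, h₀ = 0.9233 rad.
Bracket: h₀ sin ϕ sin δ + cos ϕ cos δ sin h₀ = 0.9233×-0.57501×0.65129 + 0.81815×0.75883×0.79759 = -0.345774 + 0.495173 = 0.149399.
Q̄ = (S_0/π) × [bracket] = (2225/π) × 0.149399 = 105.8 W/m².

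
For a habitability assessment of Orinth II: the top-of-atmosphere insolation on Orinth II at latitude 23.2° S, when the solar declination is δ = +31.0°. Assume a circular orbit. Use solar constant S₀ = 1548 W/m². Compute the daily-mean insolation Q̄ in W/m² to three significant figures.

cos H₀ = −tan(-23.2°) tan(+31.000°) = 0.2575, H₀ = 1.3103 rad.
Bracket: H₀ sin φ sin δ + cos φ cos δ sin H₀ = 1.3103×-0.39394×0.51504 + 0.91914×0.85717×0.96627 = -0.265853 + 0.761285 = 0.495432.
Q̄ = (S₀/π) × [bracket] = (1548/π) × 0.495432 = 244.1 W/m².

Q̄ ≈ 244 W/m²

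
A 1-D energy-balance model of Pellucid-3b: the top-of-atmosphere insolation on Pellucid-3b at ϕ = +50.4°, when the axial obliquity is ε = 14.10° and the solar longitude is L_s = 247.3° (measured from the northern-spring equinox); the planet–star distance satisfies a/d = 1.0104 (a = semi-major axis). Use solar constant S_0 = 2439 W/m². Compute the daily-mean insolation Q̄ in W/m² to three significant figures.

Solar declination: sin δ = sin ε · sin L_s = sin 14.10° × sin 247.3° = -0.22474, so δ = -12.988°.
cos h₀ = −tan(+50.4°) tan(-12.988°) = 0.2788, h₀ = 1.2883 rad.
Bracket: h₀ sin ϕ sin δ + cos ϕ cos δ sin h₀ = 1.2883×0.77051×-0.22474 + 0.63742×0.97442×0.96035 = -0.223088 + 0.596488 = 0.373400.
Inverse-square distance factor (a/d)² = 1.0104² = 1.020908.
Q̄ = (S_0/π) × 1.020908 × [bracket] = (2439/π) × 1.020908 × 0.373400 = 296.0 W/m².

Q̄ ≈ 296 W/m²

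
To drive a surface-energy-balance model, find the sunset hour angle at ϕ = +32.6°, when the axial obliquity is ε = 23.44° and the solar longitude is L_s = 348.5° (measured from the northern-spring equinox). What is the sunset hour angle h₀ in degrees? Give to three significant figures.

h₀ = 87.1°

Solar declination: sin δ = sin ε · sin L_s = sin 23.44° × sin 348.5° = -0.07931, so δ = -4.549°.
cos h₀ = −tan ϕ · tan δ = −tan(+32.6°) × tan(-4.549°) = 0.0509, so h₀ = 1.5199 rad = 87.08°.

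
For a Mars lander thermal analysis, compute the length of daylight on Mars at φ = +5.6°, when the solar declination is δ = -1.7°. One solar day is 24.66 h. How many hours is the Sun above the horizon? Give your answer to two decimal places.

12.31 h

cos H₀ = −tan φ · tan δ = −tan(+5.6°) × tan(-1.700°) = 0.0029, so H₀ = 1.5679 rad = 89.83°.
Daylight = 2H₀/(2π) × 24.66 h = (1.5679/π) × 24.66 = 12.31 h.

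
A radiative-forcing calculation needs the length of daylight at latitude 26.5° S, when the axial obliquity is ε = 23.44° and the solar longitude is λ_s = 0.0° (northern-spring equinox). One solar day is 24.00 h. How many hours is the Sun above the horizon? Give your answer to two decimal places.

Solar declination: sin δ = sin ε · sin λ_s = sin 23.44° × sin 0.0° = 0.00000, so δ = +0.000°.
cos H₀ = −tan φ · tan δ = −tan(-26.5°) × tan(+0.000°) = 0.0000, so H₀ = 1.5708 rad = 90.00°.
Daylight = 2H₀/(2π) × 24.00 h = (1.5708/π) × 24.00 = 12.00 h.

12.00 h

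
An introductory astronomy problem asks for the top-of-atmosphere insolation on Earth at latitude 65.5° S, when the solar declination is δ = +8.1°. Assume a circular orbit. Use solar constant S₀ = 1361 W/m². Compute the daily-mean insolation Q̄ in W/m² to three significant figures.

Q̄ ≈ 99.4 W/m²

cos H₀ = −tan(-65.5°) tan(+8.100°) = 0.3123, H₀ = 1.2532 rad.
Bracket: H₀ sin φ sin δ + cos φ cos δ sin H₀ = 1.2532×-0.90996×0.14090 + 0.41469×0.99002×0.94999 = -0.160677 + 0.390020 = 0.229343.
Q̄ = (S₀/π) × [bracket] = (1361/π) × 0.229343 = 99.36 W/m².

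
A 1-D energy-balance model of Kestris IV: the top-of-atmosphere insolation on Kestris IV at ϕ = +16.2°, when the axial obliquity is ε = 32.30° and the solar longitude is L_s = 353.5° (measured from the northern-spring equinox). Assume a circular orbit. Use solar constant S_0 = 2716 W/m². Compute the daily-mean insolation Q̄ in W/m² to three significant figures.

Solar declination: sin δ = sin ε · sin L_s = sin 32.30° × sin 353.5° = -0.06049, so δ = -3.468°.
cos h₀ = −tan(+16.2°) tan(-3.468°) = 0.0176, h₀ = 1.5532 rad.
Bracket: h₀ sin ϕ sin δ + cos ϕ cos δ sin h₀ = 1.5532×0.27899×-0.06049 + 0.96029×0.99817×0.99984 = -0.026212 + 0.958379 = 0.932167.
Q̄ = (S_0/π) × [bracket] = (2716/π) × 0.932167 = 805.9 W/m².

Q̄ ≈ 806 W/m²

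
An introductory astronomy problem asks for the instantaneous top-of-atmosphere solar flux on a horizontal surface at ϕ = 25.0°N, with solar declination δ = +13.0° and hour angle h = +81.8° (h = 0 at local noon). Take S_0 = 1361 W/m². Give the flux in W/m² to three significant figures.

cos θ_z = sin ϕ sin δ + cos ϕ cos δ cos h = 0.095068 + 0.125953 = 0.221021.
Flux = S_0 · cos θ_z = 1361 × 0.221021 = 300.8 W/m².

301 W/m²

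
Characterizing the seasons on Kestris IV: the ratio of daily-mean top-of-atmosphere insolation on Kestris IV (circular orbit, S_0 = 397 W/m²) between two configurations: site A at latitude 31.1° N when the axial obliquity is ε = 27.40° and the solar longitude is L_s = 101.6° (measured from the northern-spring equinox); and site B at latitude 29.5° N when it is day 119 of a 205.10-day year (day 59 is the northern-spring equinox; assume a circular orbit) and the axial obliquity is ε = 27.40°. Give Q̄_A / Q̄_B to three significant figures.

Q̄_A / Q̄_B ≈ 1.01

— Configuration A (ϕ=+31.1°):
Solar declination: sin δ = sin ε · sin L_s = sin 27.40° × sin 101.6° = 0.45080, so δ = +26.795°.
cos h₀ = −tan(+31.1°) tan(+26.795°) = -0.3047, h₀ = 1.8804 rad.
Bracket: h₀ sin ϕ sin δ + cos ϕ cos δ sin h₀ = 1.8804×0.51653×0.45080 + 0.85627×0.89262×0.95246 = 0.437854 + 0.727988 = 1.165842.
Q̄ = (S_0/π) × [bracket] = (397/π) × 1.165842 = 147.33 W/m².
— Configuration B (ϕ=+29.5°):
Solar longitude: L_s = 360° × (119 − 59)/205.10 = 105.314°.
sin δ = sin 27.40° × sin 105.314° = 0.44386, so δ = +26.350°.
cos h₀ = −tan(+29.5°) tan(+26.350°) = -0.2802, h₀ = 1.8548 rad.
Bracket: h₀ sin ϕ sin δ + cos ϕ cos δ sin h₀ = 1.8548×0.49242×0.44386 + 0.87036×0.89610×0.95993 = 0.405395 + 0.748678 = 1.154073.
Q̄ = (S_0/π) × [bracket] = (397/π) × 1.154073 = 145.84 W/m².
Ratio Q̄_A / Q̄_B = 147.33 / 145.84 = 1.010.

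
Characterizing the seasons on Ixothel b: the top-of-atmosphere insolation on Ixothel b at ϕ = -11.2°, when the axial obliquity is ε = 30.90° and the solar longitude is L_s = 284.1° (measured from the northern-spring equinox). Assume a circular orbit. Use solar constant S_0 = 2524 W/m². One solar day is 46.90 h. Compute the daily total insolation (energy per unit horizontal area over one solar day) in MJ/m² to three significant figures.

Solar declination: sin δ = sin ε · sin L_s = sin 30.90° × sin 284.1° = -0.49807, so δ = -29.872°.
cos h₀ = −tan(-11.2°) tan(-29.872°) = -0.1137, h₀ = 1.6848 rad.
Bracket: h₀ sin ϕ sin δ + cos ϕ cos δ sin h₀ = 1.6848×-0.19423×-0.49807 + 0.98096×0.86714×0.99351 = 0.162988 + 0.845109 = 1.008097.
Q̄ = (S_0/π) × [bracket] = (2524/π) × 1.008097 = 809.92 W/m².
Daily total = Q̄ × 46.90 h × 3600 s/h = 809.92 × 46.90 × 3600 / 10⁶ = 136.7 MJ/m².

137 MJ/m²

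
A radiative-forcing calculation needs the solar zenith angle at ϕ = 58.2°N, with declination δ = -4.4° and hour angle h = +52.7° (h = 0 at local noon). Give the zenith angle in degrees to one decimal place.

θ_z = 75.3°

cos θ_z = sin ϕ sin δ + cos ϕ cos δ cos h = -0.065203 + 0.318388 = 0.253185.
θ_z = arccos(0.253185) = 75.3°.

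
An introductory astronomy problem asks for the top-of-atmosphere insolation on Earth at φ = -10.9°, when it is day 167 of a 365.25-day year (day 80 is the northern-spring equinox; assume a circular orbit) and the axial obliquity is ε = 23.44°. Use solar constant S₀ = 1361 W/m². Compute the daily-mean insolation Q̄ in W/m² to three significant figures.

Solar longitude: λ_s = 360° × (167 − 80)/365.25 = 85.749°.
sin δ = sin 23.44° × sin 85.749° = 0.39669, so δ = +23.372°.
cos H₀ = −tan(-10.9°) tan(+23.372°) = 0.0832, H₀ = 1.4875 rad.
Bracket: H₀ sin φ sin δ + cos φ cos δ sin H₀ = 1.4875×-0.18910×0.39669 + 0.98196×0.91795×0.99653 = -0.111583 + 0.898262 = 0.786679.
Q̄ = (S₀/π) × [bracket] = (1361/π) × 0.786679 = 340.8 W/m².

Q̄ ≈ 341 W/m²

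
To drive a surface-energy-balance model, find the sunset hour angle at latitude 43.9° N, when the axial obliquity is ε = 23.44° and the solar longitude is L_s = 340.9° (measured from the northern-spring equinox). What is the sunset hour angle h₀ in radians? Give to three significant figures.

Solar declination: sin δ = sin ε · sin L_s = sin 23.44° × sin 340.9° = -0.13016, so δ = -7.479°.
cos h₀ = −tan ϕ · tan δ = −tan(+43.9°) × tan(-7.479°) = 0.1263, so h₀ = 1.4441 rad = 82.74°.

h₀ = 1.44 rad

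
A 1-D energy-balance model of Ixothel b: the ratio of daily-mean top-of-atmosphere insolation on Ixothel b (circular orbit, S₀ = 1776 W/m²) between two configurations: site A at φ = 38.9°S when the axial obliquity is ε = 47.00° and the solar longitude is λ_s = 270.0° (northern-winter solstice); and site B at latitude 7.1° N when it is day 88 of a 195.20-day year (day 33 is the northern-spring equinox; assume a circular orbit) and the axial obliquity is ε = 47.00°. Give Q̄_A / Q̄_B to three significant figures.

— Configuration A (φ=-38.9°):
Solar declination: sin δ = sin ε · sin λ_s = sin 47.00° × sin 270.0° = -0.73135, so δ = -47.000°.
cos H₀ = −tan(-38.9°) tan(-47.000°) = -0.8653, H₀ = 2.6165 rad.
Bracket: H₀ sin φ sin δ + cos φ cos δ sin H₀ = 2.6165×-0.62796×-0.73135 + 0.77824×0.68200×0.50127 = 1.201650 + 0.266054 = 1.467704.
Q̄ = (S₀/π) × [bracket] = (1776/π) × 1.467704 = 829.72 W/m².
— Configuration B (φ=+7.1°):
Solar longitude: λ_s = 360° × (88 − 33)/195.20 = 101.434°.
sin δ = sin 47.00° × sin 101.434° = 0.71684, so δ = +45.794°.
cos H₀ = −tan(+7.1°) tan(+45.794°) = -0.1281, H₀ = 1.6992 rad.
Bracket: H₀ sin φ sin δ + cos φ cos δ sin H₀ = 1.6992×0.12360×0.71684 + 0.99233×0.69724×0.99177 = 0.150552 + 0.686198 = 0.836750.
Q̄ = (S₀/π) × [bracket] = (1776/π) × 0.836750 = 473.03 W/m².
Ratio Q̄_A / Q̄_B = 829.72 / 473.03 = 1.754.

Q̄_A / Q̄_B ≈ 1.75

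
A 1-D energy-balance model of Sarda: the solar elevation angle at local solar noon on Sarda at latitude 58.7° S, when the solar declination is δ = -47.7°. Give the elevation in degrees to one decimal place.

79.0°

At local noon the hour angle is zero, so the zenith angle equals |φ − δ| = |-58.7° − (-47.700°)| = 11.000°.
Elevation = 90° − 11.000° = 79.0°.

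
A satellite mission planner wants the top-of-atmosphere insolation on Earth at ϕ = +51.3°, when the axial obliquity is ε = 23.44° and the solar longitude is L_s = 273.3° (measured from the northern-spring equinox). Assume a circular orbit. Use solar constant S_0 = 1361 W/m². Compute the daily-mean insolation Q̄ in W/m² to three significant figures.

Solar declination: sin δ = sin ε · sin L_s = sin 23.44° × sin 273.3° = -0.39713, so δ = -23.399°.
cos h₀ = −tan(+51.3°) tan(-23.399°) = 0.5401, h₀ = 1.0002 rad.
Bracket: h₀ sin ϕ sin δ + cos ϕ cos δ sin h₀ = 1.0002×0.78043×-0.39713 + 0.62524×0.91776×0.84159 = -0.309994 + 0.482921 = 0.172927.
Q̄ = (S_0/π) × [bracket] = (1361/π) × 0.172927 = 74.92 W/m².

Q̄ ≈ 74.9 W/m²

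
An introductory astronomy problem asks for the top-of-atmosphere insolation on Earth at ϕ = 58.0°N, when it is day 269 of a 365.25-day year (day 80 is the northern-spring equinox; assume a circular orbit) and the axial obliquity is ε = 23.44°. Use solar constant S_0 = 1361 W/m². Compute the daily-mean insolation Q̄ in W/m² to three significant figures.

Solar longitude: L_s = 360° × (269 − 80)/365.25 = 186.283°.
sin δ = sin 23.44° × sin 186.283° = -0.04354, so δ = -2.495°.
cos h₀ = −tan(+58.0°) tan(-2.495°) = 0.0697, h₀ = 1.5010 rad.
Bracket: h₀ sin ϕ sin δ + cos ϕ cos δ sin h₀ = 1.5010×0.84805×-0.04354 + 0.52992×0.99905×0.99757 = -0.055423 + 0.528130 = 0.472707.
Q̄ = (S_0/π) × [bracket] = (1361/π) × 0.472707 = 204.8 W/m².

Q̄ ≈ 205 W/m²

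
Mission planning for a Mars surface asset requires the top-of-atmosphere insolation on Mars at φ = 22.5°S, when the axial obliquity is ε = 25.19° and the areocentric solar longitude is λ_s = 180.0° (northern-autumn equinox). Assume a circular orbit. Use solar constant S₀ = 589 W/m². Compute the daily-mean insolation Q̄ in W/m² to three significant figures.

sin δ = sin 25.19° × sin 180.0° = 0.00000, so δ = +0.000°.
cos H₀ = −tan(-22.5°) tan(+0.000°) = 0.0000, H₀ = 1.5708 rad.
Bracket: H₀ sin φ sin δ + cos φ cos δ sin H₀ = 1.5708×-0.38268×0.00000 + 0.92388×1.00000×1.00000 = -0.000000 + 0.923880 = 0.923880.
Q̄ = (S₀/π) × [bracket] = (589/π) × 0.923880 = 173.2 W/m².

Q̄ ≈ 173 W/m²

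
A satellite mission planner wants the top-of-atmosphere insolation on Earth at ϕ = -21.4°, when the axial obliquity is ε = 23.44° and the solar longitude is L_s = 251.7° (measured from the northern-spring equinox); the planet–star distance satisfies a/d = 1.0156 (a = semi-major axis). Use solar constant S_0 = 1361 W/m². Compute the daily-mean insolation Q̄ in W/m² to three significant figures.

Q̄ ≈ 487 W/m²

Solar declination: sin δ = sin ε · sin L_s = sin 23.44° × sin 251.7° = -0.37767, so δ = -22.189°.
cos h₀ = −tan(-21.4°) tan(-22.189°) = -0.1598, h₀ = 1.7313 rad.
Bracket: h₀ sin ϕ sin δ + cos ϕ cos δ sin h₀ = 1.7313×-0.36488×-0.37767 + 0.93106×0.92594×0.98714 = 0.238580 + 0.851019 = 1.089599.
Inverse-square distance factor (a/d)² = 1.0156² = 1.031443.
Q̄ = (S_0/π) × 1.031443 × [bracket] = (1361/π) × 1.031443 × 1.089599 = 486.9 W/m².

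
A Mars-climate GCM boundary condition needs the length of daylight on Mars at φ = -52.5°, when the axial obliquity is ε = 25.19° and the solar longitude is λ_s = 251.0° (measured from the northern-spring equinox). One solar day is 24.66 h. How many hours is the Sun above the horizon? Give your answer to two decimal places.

Solar declination: sin δ = sin ε · sin λ_s = sin 25.19° × sin 251.0° = -0.40243, so δ = -23.730°.
cos H₀ = −tan φ · tan δ = −tan(-52.5°) × tan(-23.730°) = -0.5729, so H₀ = 2.1808 rad = 124.95°.
Daylight = 2H₀/(2π) × 24.66 h = (2.1808/π) × 24.66 = 17.12 h.

17.12 h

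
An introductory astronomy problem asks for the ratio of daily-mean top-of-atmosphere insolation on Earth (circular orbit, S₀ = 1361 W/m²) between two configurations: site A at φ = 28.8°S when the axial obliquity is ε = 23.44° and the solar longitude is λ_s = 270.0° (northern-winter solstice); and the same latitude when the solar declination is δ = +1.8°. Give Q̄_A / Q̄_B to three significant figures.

Q̄_A / Q̄_B ≈ 1.32

— Configuration A (φ=-28.8°):
Solar declination: sin δ = sin ε · sin λ_s = sin 23.44° × sin 270.0° = -0.39779, so δ = -23.440°.
cos H₀ = −tan(-28.8°) tan(-23.440°) = -0.2384, H₀ = 1.8115 rad.
Bracket: H₀ sin φ sin δ + cos φ cos δ sin H₀ = 1.8115×-0.48175×-0.39779 + 0.87631×0.91748×0.97118 = 0.347147 + 0.780826 = 1.127973.
Q̄ = (S₀/π) × [bracket] = (1361/π) × 1.127973 = 488.66 W/m².
— Configuration B (φ=-28.8°):
cos H₀ = −tan(-28.8°) tan(+1.800°) = 0.0173, H₀ = 1.5535 rad.
Bracket: H₀ sin φ sin δ + cos φ cos δ sin H₀ = 1.5535×-0.48175×0.03141 + 0.87631×0.99951×0.99985 = -0.023507 + 0.875749 = 0.852242.
Q̄ = (S₀/π) × [bracket] = (1361/π) × 0.852242 = 369.21 W/m².
Ratio Q̄_A / Q̄_B = 488.66 / 369.21 = 1.324.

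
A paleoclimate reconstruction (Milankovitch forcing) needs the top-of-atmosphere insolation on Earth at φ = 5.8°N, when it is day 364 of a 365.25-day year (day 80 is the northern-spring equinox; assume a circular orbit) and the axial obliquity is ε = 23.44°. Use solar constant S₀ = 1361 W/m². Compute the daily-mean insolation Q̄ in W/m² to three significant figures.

Solar longitude: λ_s = 360° × (364 − 80)/365.25 = 279.918°.
sin δ = sin 23.44° × sin 279.918° = -0.39184, so δ = -23.069°.
cos H₀ = −tan(+5.8°) tan(-23.069°) = 0.0433, H₀ = 1.5275 rad.
Bracket: H₀ sin φ sin δ + cos φ cos δ sin H₀ = 1.5275×0.10106×-0.39184 + 0.99488×0.92003×0.99906 = -0.060488 + 0.914459 = 0.853971.
Q̄ = (S₀/π) × [bracket] = (1361/π) × 0.853971 = 370.0 W/m².

Q̄ ≈ 370 W/m²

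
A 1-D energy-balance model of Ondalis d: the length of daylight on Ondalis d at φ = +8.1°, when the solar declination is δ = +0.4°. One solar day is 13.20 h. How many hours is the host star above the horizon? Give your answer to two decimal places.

6.60 h

cos H₀ = −tan φ · tan δ = −tan(+8.1°) × tan(+0.400°) = -0.0010, so H₀ = 1.5718 rad = 90.06°.
Daylight = 2H₀/(2π) × 13.20 h = (1.5718/π) × 13.20 = 6.60 h.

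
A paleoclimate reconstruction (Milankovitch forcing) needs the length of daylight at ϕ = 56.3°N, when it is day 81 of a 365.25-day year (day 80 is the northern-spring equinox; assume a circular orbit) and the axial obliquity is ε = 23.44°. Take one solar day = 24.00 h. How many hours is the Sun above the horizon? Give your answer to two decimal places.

12.08 h

Solar longitude: L_s = 360° × (81 − 80)/365.25 = 0.986°.
sin δ = sin 23.44° × sin 0.986° = 0.00684, so δ = +0.392°.
cos h₀ = −tan ϕ · tan δ = −tan(+56.3°) × tan(+0.392°) = -0.0103, so h₀ = 1.5811 rad = 90.59°.
Daylight = 2h₀/(2π) × 24.00 h = (1.5811/π) × 24.00 = 12.08 h.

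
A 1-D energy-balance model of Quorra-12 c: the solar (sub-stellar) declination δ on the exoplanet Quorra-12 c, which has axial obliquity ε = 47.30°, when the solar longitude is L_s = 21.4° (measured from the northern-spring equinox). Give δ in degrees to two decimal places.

sin δ = sin ε · sin L_s = sin 47.30° × sin 21.4° = 0.268153.
δ = arcsin(0.268153) = +15.55°.

δ = +15.55°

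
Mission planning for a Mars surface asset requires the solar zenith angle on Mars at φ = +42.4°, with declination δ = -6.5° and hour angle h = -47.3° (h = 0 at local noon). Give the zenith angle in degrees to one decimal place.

cos θ_z = sin φ sin δ + cos φ cos δ cos h = -0.076333 + 0.497571 = 0.421238.
θ_z = arccos(0.421238) = 65.1°.

θ_z = 65.1°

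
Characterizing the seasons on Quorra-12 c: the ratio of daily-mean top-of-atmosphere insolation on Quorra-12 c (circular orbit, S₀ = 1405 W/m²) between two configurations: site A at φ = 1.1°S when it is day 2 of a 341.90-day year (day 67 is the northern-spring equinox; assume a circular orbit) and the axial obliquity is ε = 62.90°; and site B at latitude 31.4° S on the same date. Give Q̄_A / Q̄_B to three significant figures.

Q̄_A / Q̄_B ≈ 0.428

— Configuration A (φ=-1.1°):
Solar longitude: λ_s = 360° × (2 − 67)/341.90 = -68.441°, i.e. -68.441° + 360° = 291.559°.
sin δ = sin 62.90° × sin 291.559° = -0.82793, so δ = -55.887°.
cos H₀ = −tan(-1.1°) tan(-55.887°) = -0.0283, H₀ = 1.5991 rad.
Bracket: H₀ sin φ sin δ + cos φ cos δ sin H₀ = 1.5991×-0.01920×-0.82793 + 0.99982×0.56083×0.99960 = 0.025420 + 0.560505 = 0.585925.
Q̄ = (S₀/π) × [bracket] = (1405/π) × 0.585925 = 262.04 W/m².
— Configuration B (φ=-31.4°):
cos H₀ = −tan(-31.4°) tan(-55.887°) = -0.9011, H₀ = 2.6931 rad.
Bracket: H₀ sin φ sin δ + cos φ cos δ sin H₀ = 2.6931×-0.52101×-0.82793 + 0.85355×0.56083×0.43357 = 1.161695 + 0.207548 = 1.369243.
Q̄ = (S₀/π) × [bracket] = (1405/π) × 1.369243 = 612.36 W/m².
Ratio Q̄_A / Q̄_B = 262.04 / 612.36 = 0.4279.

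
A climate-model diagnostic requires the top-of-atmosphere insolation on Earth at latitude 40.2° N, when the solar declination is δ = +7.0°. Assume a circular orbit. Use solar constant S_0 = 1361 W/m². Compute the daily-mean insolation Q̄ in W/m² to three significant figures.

cos h₀ = −tan(+40.2°) tan(+7.000°) = -0.1038, h₀ = 1.6747 rad.
Bracket: h₀ sin ϕ sin δ + cos ϕ cos δ sin h₀ = 1.6747×0.64546×0.12187 + 0.76380×0.99255×0.99460 = 0.131736 + 0.754016 = 0.885752.
Q̄ = (S_0/π) × [bracket] = (1361/π) × 0.885752 = 383.7 W/m².

Q̄ ≈ 384 W/m²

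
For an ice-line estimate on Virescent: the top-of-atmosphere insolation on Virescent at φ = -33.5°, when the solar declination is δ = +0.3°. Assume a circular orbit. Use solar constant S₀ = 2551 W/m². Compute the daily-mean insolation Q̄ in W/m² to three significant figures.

cos H₀ = −tan(-33.5°) tan(+0.300°) = 0.0035, H₀ = 1.5673 rad.
Bracket: H₀ sin φ sin δ + cos φ cos δ sin H₀ = 1.5673×-0.55194×0.00524 + 0.83389×0.99999×0.99999 = -0.004533 + 0.833873 = 0.829340.
Q̄ = (S₀/π) × [bracket] = (2551/π) × 0.829340 = 673.4 W/m².

Q̄ ≈ 673 W/m²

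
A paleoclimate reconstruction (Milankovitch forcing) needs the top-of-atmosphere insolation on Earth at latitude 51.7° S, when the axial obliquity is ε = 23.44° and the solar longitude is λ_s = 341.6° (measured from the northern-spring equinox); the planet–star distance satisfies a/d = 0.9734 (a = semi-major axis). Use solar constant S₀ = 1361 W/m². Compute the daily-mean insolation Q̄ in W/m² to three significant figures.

Solar declination: sin δ = sin ε · sin λ_s = sin 23.44° × sin 341.6° = -0.12556, so δ = -7.213°.
cos H₀ = −tan(-51.7°) tan(-7.213°) = -0.1603, H₀ = 1.7317 rad.
Bracket: H₀ sin φ sin δ + cos φ cos δ sin H₀ = 1.7317×-0.78478×-0.12556 + 0.61978×0.99209×0.98708 = 0.170636 + 0.606933 = 0.777569.
Inverse-square distance factor (a/d)² = 0.9734² = 0.947508.
Q̄ = (S₀/π) × 0.947508 × [bracket] = (1361/π) × 0.947508 × 0.777569 = 319.2 W/m².

Q̄ ≈ 319 W/m²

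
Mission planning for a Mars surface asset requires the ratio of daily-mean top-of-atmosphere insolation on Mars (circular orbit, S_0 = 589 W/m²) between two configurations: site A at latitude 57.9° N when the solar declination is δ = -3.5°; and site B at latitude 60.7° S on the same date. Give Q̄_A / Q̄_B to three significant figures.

Q̄_A / Q̄_B ≈ 0.786

— Configuration A (ϕ=+57.9°):
cos h₀ = −tan(+57.9°) tan(-3.500°) = 0.0975, h₀ = 1.4731 rad.
Bracket: h₀ sin ϕ sin δ + cos ϕ cos δ sin h₀ = 1.4731×0.84712×-0.06105 + 0.53140×0.99813×0.99524 = -0.076184 + 0.527882 = 0.451698.
Q̄ = (S_0/π) × [bracket] = (589/π) × 0.451698 = 84.686 W/m².
— Configuration B (ϕ=-60.7°):
cos h₀ = −tan(-60.7°) tan(-3.500°) = -0.1090, h₀ = 1.6800 rad.
Bracket: h₀ sin ϕ sin δ + cos ϕ cos δ sin h₀ = 1.6800×-0.87207×-0.06105 + 0.48938×0.99813×0.99404 = 0.089443 + 0.485554 = 0.574997.
Q̄ = (S_0/π) × [bracket] = (589/π) × 0.574997 = 107.80 W/m².
Ratio Q̄_A / Q̄_B = 84.686 / 107.80 = 0.7856.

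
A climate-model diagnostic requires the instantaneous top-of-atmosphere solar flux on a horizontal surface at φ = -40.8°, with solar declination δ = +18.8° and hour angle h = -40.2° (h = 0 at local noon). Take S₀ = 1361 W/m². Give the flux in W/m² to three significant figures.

cos θ_z = sin φ sin δ + cos φ cos δ cos h = -0.210575 + 0.547343 = 0.336768.
Flux = S₀ · cos θ_z = 1361 × 0.336768 = 458.3 W/m².

458 W/m²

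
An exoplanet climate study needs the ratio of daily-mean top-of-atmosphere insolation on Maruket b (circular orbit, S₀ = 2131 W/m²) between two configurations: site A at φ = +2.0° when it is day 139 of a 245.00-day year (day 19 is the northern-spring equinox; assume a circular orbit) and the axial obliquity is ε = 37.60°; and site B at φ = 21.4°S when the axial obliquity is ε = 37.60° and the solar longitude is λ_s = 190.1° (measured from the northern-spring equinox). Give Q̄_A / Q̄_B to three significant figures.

— Configuration A (φ=+2.0°):
Solar longitude: λ_s = 360° × (139 − 19)/245.00 = 176.327°.
sin δ = sin 37.60° × sin 176.327° = 0.03909, so δ = +2.240°.
cos H₀ = −tan(+2.0°) tan(+2.240°) = -0.0014, H₀ = 1.5722 rad.
Bracket: H₀ sin φ sin δ + cos φ cos δ sin H₀ = 1.5722×0.03490×0.03909 + 0.99939×0.99924×1.00000 = 0.002145 + 0.998630 = 1.000775.
Q̄ = (S₀/π) × [bracket] = (2131/π) × 1.000775 = 678.84 W/m².
— Configuration B (φ=-21.4°):
Solar declination: sin δ = sin ε · sin λ_s = sin 37.60° × sin 190.1° = -0.10700, so δ = -6.142°.
cos H₀ = −tan(-21.4°) tan(-6.142°) = -0.0422, H₀ = 1.6130 rad.
Bracket: H₀ sin φ sin δ + cos φ cos δ sin H₀ = 1.6130×-0.36488×-0.10700 + 0.93106×0.99426×0.99911 = 0.062975 + 0.924892 = 0.987867.
Q̄ = (S₀/π) × [bracket] = (2131/π) × 0.987867 = 670.09 W/m².
Ratio Q̄_A / Q̄_B = 678.84 / 670.09 = 1.013.

Q̄_A / Q̄_B ≈ 1.01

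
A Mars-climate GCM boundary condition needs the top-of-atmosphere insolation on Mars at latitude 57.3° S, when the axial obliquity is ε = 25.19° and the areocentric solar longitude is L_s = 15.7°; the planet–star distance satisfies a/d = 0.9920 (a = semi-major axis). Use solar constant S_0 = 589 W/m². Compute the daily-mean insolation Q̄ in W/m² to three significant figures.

sin δ = sin 25.19° × sin 15.7° = 0.11517, so δ = +6.614°.
cos h₀ = −tan(-57.3°) tan(+6.614°) = 0.1806, h₀ = 1.3892 rad.
Bracket: h₀ sin ϕ sin δ + cos ϕ cos δ sin h₀ = 1.3892×-0.84151×0.11517 + 0.54024×0.99335×0.98356 = -0.134637 + 0.527825 = 0.393188.
Inverse-square distance factor (a/d)² = 0.9920² = 0.984064.
Q̄ = (S_0/π) × 0.984064 × [bracket] = (589/π) × 0.984064 × 0.393188 = 72.54 W/m².

Q̄ ≈ 72.5 W/m²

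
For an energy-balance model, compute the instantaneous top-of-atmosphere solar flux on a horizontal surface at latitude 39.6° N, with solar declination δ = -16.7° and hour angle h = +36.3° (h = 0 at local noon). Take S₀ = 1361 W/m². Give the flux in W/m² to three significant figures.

cos θ_z = sin φ sin δ + cos φ cos δ cos h = -0.183170 + 0.594787 = 0.411617.
Flux = S₀ · cos θ_z = 1361 × 0.411617 = 560.2 W/m².

560 W/m²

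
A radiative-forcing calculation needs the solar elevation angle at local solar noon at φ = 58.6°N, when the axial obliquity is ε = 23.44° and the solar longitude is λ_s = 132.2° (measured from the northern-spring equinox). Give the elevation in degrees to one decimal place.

48.5°

Solar declination: sin δ = sin ε · sin λ_s = sin 23.44° × sin 132.2° = 0.29468, so δ = +17.139°.
At local noon the hour angle is zero, so the zenith angle equals |φ − δ| = |+58.6° − (+17.139°)| = 41.461°.
Elevation = 90° − 41.461° = 48.5°.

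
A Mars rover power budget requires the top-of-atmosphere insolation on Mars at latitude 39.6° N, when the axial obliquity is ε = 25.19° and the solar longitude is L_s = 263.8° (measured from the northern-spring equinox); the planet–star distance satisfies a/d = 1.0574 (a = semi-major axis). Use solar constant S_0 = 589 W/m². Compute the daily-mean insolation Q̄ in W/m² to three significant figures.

Solar declination: sin δ = sin ε · sin L_s = sin 25.19° × sin 263.8° = -0.42313, so δ = -25.032°.
cos h₀ = −tan(+39.6°) tan(-25.032°) = 0.3863, h₀ = 1.1741 rad.
Bracket: h₀ sin ϕ sin δ + cos ϕ cos δ sin h₀ = 1.1741×0.63742×-0.42313 + 0.77051×0.90607×0.92236 = -0.316668 + 0.643933 = 0.327265.
Inverse-square distance factor (a/d)² = 1.0574² = 1.118095.
Q̄ = (S_0/π) × 1.118095 × [bracket] = (589/π) × 1.118095 × 0.327265 = 68.60 W/m².

Q̄ ≈ 68.6 W/m²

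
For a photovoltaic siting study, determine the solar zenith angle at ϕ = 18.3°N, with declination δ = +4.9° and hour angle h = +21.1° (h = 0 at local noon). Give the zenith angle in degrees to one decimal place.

θ_z = 24.6°

cos θ_z = sin ϕ sin δ + cos ϕ cos δ cos h = 0.026820 + 0.882533 = 0.909353.
θ_z = arccos(0.909353) = 24.6°.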